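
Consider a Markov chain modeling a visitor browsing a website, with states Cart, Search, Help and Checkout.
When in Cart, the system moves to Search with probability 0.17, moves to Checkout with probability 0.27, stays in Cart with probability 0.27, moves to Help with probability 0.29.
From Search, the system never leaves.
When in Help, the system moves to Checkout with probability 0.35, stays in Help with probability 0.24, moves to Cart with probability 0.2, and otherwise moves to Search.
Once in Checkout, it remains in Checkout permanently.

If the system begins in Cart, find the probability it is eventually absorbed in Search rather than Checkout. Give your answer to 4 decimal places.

Let h(s) be the probability of absorption at Search starting from transient state s. Then h(Search) = 1 and h(Checkout) = 0. By first-step analysis:
h(Cart) = 0.27·h(Cart) + 0.17·1 + 0.29·h(Help) + 0.27·0
h(Help) = 0.2·h(Cart) + 0.21·1 + 0.24·h(Help) + 0.35·0
Solving: h(Cart) = 0.3826, h(Help) = 0.3770.
Starting from Cart, the probability is 0.3826.

0.3826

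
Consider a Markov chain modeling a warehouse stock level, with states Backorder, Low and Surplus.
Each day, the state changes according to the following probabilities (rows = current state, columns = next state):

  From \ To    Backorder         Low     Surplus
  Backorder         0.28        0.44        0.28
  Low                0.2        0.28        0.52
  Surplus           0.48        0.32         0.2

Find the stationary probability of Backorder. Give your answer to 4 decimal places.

0.3196

Let the stationary distribution be π with π = πP and π_1 + π_2 + π_3 = 1.
π_1 = 0.28·π_1 + 0.2·π_2 + 0.48·π_3
π_2 = 0.44·π_1 + 0.28·π_2 + 0.32·π_3
Solving with the normalization constraint gives π = (0.3196, 0.3446, 0.3358).
So the stationary probability of Backorder is 0.3196.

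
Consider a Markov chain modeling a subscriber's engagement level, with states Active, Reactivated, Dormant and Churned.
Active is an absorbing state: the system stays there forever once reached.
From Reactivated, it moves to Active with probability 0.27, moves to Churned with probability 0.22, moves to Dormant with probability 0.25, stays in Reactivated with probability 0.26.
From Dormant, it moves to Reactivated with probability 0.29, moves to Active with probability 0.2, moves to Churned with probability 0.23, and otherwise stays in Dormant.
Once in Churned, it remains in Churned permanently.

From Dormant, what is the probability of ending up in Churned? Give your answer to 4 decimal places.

0.5084

Let h(s) be the probability of absorption at Churned starting from transient state s. Then h(Churned) = 1 and h(Active) = 0. By first-step analysis:
h(Reactivated) = 0.27·0 + 0.26·h(Reactivated) + 0.25·h(Dormant) + 0.22·1
h(Dormant) = 0.2·0 + 0.29·h(Reactivated) + 0.28·h(Dormant) + 0.23·1
Solving: h(Reactivated) = 0.4690, h(Dormant) = 0.5084.
Starting from Dormant, the probability is 0.5084.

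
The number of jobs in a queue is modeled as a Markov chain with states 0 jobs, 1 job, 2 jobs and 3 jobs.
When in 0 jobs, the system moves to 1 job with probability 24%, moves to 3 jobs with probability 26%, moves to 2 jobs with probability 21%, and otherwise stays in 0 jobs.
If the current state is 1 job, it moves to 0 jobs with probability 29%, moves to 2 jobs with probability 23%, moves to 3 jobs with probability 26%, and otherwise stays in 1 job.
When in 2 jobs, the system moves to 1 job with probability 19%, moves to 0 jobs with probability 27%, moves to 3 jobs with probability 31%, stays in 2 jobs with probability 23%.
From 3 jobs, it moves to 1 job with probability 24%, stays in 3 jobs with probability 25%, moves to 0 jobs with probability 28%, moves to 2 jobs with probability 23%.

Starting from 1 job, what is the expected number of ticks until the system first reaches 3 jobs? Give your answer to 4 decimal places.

3.6871

Let t(s) be the expected number of ticks to first reach 3 jobs from state s, with t(3 jobs) = 0. Conditioning on the first tick:
t(0 jobs) = 1 + 0.29·t(0 jobs) + 0.24·t(1 job) + 0.21·t(2 jobs)
t(1 job) = 1 + 0.29·t(0 jobs) + 0.22·t(1 job) + 0.23·t(2 jobs)
t(2 jobs) = 1 + 0.27·t(0 jobs) + 0.19·t(1 job) + 0.23·t(2 jobs)
Solving: t(0 jobs) = 3.6908, t(1 job) = 3.6871, t(2 jobs) = 3.5027.
Expected ticks from 1 job to 3 jobs: 3.6871.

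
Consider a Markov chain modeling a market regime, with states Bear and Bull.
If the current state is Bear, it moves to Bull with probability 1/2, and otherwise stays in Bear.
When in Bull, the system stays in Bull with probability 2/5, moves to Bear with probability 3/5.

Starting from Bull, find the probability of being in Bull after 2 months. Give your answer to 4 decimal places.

Sum over the intermediate state after 1 month:
P = P(Bull→Bear)·P(Bear→Bull) + P(Bull→Bull)·P(Bull→Bull)
  = 0.6×0.5 + 0.4×0.4
  = 0.3000 + 0.1600 = 0.4600

0.4600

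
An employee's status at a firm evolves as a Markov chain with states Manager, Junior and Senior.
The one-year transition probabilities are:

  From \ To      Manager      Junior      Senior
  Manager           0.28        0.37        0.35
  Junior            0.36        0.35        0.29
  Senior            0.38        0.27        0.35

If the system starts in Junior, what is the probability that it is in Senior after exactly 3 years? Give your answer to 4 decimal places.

0.3300

Propagate the distribution vector 3 years from Junior.
After 0 years: (0.0000, 1.0000, 0.0000)
After 1 year: (0.3600, 0.3500, 0.2900)
After 2 years: (0.3370, 0.3340, 0.3290)
After 3 years: (0.3396, 0.3304, 0.3300)
P(in Senior after 3 years) = 0.3300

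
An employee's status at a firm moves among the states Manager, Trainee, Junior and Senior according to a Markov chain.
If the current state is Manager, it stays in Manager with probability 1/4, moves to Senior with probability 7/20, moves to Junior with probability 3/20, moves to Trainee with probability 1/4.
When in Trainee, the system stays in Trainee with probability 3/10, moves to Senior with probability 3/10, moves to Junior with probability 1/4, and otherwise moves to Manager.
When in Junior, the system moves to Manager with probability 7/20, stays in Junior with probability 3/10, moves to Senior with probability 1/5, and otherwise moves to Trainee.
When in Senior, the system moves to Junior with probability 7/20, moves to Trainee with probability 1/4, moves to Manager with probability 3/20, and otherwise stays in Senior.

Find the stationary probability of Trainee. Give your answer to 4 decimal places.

Let the stationary distribution be π with π = πP and π_1 + π_2 + π_3 + π_4 = 1.
π_1 = 0.25·π_1 + 0.15·π_2 + 0.35·π_3 + 0.15·π_4
π_2 = 0.25·π_1 + 0.3·π_2 + 0.15·π_3 + 0.25·π_4
π_3 = 0.15·π_1 + 0.25·π_2 + 0.3·π_3 + 0.35·π_4
Solving with the normalization constraint gives π = (0.2262, 0.2350, 0.2679, 0.2710).
So the stationary probability of Trainee is 0.2350.

0.2350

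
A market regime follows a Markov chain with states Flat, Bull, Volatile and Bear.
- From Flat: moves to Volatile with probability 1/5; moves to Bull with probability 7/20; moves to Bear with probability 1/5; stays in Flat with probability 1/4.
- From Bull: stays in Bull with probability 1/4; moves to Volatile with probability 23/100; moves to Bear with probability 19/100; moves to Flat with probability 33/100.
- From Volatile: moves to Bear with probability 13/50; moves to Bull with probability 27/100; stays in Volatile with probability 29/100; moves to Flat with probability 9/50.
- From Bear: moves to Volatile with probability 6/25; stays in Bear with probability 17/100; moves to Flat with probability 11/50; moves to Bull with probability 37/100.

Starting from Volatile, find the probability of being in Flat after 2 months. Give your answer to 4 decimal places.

Propagate the distribution vector 2 months from Volatile.
After 0 months: (0.0000, 0.0000, 1.0000, 0.0000)
After 1 month: (0.1800, 0.2700, 0.2900, 0.2600)
After 2 months: (0.2435, 0.3050, 0.2446, 0.2069)
P(in Flat after 2 months) = 0.2435

0.2435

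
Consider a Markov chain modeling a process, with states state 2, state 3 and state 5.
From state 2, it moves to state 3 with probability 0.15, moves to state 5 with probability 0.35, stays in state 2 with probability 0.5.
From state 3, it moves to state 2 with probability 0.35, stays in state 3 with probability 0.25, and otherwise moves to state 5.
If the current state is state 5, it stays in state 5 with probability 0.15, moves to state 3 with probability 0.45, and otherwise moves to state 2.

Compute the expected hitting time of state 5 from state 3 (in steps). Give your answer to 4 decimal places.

Let t(s) be the expected number of steps to first reach state 5 from state s, with t(state 5) = 0. Conditioning on the first step:
t(state 2) = 1 + 0.5·t(state 2) + 0.15·t(state 3)
t(state 3) = 1 + 0.35·t(state 2) + 0.25·t(state 3)
Solving: t(state 2) = 2.7907, t(state 3) = 2.6357.
Expected steps from state 3 to state 5: 2.6357.

2.6357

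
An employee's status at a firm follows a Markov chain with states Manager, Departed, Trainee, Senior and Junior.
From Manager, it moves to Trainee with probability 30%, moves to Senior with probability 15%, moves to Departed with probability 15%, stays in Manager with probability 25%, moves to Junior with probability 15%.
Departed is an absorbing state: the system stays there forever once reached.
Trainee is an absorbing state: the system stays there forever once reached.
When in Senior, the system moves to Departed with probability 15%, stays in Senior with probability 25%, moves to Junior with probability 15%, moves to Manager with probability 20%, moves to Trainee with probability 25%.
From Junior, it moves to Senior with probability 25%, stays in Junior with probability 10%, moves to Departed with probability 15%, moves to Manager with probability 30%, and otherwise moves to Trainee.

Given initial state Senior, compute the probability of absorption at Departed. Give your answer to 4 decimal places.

Let h(s) be the probability of absorption at Departed starting from transient state s. Then h(Departed) = 1 and h(Trainee) = 0. By first-step analysis:
h(Manager) = 0.25·h(Manager) + 0.15·1 + 0.3·0 + 0.15·h(Senior) + 0.15·h(Junior)
h(Senior) = 0.2·h(Manager) + 0.15·1 + 0.25·0 + 0.25·h(Senior) + 0.15·h(Junior)
h(Junior) = 0.3·h(Manager) + 0.15·1 + 0.2·0 + 0.25·h(Senior) + 0.1·h(Junior)
Solving: h(Manager) = 0.3516, h(Senior) = 0.3712, h(Junior) = 0.3870.
Starting from Senior, the probability is 0.3712.

0.3712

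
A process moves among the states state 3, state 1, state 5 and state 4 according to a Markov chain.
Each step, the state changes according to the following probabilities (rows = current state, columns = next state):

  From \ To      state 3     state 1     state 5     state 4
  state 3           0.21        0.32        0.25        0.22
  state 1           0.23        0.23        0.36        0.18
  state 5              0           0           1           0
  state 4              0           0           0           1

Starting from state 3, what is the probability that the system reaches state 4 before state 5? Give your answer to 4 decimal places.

Let h(s) be the probability of absorption at state 4 starting from transient state s. Then h(state 4) = 1 and h(state 5) = 0. By first-step analysis:
h(state 3) = 0.21·h(state 3) + 0.32·h(state 1) + 0.25·0 + 0.22·1
h(state 1) = 0.23·h(state 3) + 0.23·h(state 1) + 0.36·0 + 0.18·1
Solving: h(state 3) = 0.4245, h(state 1) = 0.3606.
Starting from state 3, the probability is 0.4245.

0.4245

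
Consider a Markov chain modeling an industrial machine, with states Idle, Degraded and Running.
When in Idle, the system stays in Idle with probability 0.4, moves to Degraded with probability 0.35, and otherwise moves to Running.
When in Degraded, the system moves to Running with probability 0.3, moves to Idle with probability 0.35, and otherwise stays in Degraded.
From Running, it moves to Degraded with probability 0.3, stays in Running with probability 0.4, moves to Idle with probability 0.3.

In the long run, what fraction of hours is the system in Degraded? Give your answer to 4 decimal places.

0.3343

Let the stationary distribution be π with π = πP and π_1 + π_2 + π_3 = 1.
π_1 = 0.4·π_1 + 0.35·π_2 + 0.3·π_3
π_2 = 0.35·π_1 + 0.35·π_2 + 0.3·π_3
Solving with the normalization constraint gives π = (0.3519, 0.3343, 0.3138).
So the stationary probability of Degraded is 0.3343.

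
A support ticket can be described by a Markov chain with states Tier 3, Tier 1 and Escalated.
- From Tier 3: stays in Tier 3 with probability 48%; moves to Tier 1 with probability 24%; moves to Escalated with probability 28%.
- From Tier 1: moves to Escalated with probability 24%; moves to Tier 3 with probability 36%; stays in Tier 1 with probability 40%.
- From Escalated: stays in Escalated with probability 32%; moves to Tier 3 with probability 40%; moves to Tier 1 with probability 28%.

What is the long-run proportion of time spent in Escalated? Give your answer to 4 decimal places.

Let the stationary distribution be π with π = πP and π_1 + π_2 + π_3 = 1.
π_1 = 0.48·π_1 + 0.36·π_2 + 0.4·π_3
π_2 = 0.24·π_1 + 0.4·π_2 + 0.28·π_3
Solving with the normalization constraint gives π = (0.4218, 0.2990, 0.2792).
So the stationary probability of Escalated is 0.2792.

0.2792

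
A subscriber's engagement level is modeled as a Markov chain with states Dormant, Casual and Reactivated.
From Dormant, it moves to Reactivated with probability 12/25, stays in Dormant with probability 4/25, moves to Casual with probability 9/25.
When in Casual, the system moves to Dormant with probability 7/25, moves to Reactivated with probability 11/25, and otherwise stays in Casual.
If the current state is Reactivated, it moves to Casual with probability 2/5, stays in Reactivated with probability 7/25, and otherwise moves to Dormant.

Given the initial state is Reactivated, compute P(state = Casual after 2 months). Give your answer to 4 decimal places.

0.3392

Sum over the intermediate state after 1 month:
P = P(Reactivated→Dormant)·P(Dormant→Casual) + P(Reactivated→Casual)·P(Casual→Casual) + P(Reactivated→Reactivated)·P(Reactivated→Casual)
  = 0.32×0.36 + 0.4×0.28 + 0.28×0.4
  = 0.1152 + 0.1120 + 0.1120 = 0.3392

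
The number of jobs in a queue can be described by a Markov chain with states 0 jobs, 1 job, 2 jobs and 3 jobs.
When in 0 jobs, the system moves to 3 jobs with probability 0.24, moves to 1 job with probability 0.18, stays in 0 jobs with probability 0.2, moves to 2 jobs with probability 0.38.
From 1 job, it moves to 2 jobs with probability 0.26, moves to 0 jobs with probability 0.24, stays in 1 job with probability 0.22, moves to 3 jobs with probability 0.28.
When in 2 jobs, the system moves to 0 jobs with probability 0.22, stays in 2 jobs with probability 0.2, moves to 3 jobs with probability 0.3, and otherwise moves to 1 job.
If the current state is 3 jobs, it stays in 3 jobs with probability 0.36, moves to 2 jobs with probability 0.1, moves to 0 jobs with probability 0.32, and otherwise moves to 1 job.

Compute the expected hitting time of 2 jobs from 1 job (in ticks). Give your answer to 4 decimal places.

4.1073

Let t(s) be the expected number of ticks to first reach 2 jobs from state s, with t(2 jobs) = 0. Conditioning on the first tick:
t(0 jobs) = 1 + 0.2·t(0 jobs) + 0.18·t(1 job) + 0.24·t(3 jobs)
t(1 job) = 1 + 0.24·t(0 jobs) + 0.22·t(1 job) + 0.28·t(3 jobs)
t(3 jobs) = 1 + 0.32·t(0 jobs) + 0.22·t(1 job) + 0.36·t(3 jobs)
Solving: t(0 jobs) = 3.6076, t(1 job) = 4.1073, t(3 jobs) = 4.7782.
Expected ticks from 1 job to 2 jobs: 4.1073.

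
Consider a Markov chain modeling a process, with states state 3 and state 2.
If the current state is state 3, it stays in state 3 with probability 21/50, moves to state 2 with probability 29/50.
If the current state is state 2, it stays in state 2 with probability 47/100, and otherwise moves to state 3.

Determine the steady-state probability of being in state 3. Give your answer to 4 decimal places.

Let the stationary distribution be π with π = πP and π_1 + π_2 = 1.
π_1 = 0.42·π_1 + 0.53·π_2
Solving with the normalization constraint gives π = (0.4775, 0.5225).
So the stationary probability of state 3 is 0.4775.

0.4775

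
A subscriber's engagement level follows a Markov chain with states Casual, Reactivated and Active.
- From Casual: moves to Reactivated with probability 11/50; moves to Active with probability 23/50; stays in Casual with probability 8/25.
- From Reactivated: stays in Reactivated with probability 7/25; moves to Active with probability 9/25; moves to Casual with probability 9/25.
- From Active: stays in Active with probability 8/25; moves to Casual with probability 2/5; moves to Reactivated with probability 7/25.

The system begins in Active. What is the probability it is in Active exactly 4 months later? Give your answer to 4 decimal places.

0.3809

Propagate the distribution vector 4 months from Active.
After 0 months: (0.0000, 0.0000, 1.0000)
After 1 month: (0.4000, 0.2800, 0.3200)
After 2 months: (0.3568, 0.2560, 0.3872)
After 3 months: (0.3612, 0.2586, 0.3802)
After 4 months: (0.3608, 0.2583, 0.3809)
P(in Active after 4 months) = 0.3809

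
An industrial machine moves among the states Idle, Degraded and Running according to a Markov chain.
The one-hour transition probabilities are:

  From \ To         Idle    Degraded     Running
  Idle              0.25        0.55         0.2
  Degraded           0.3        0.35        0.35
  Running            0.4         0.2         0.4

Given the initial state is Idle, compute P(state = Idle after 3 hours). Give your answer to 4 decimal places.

Propagate the distribution vector 3 hours from Idle.
After 0 hours: (1.0000, 0.0000, 0.0000)
After 1 hour: (0.2500, 0.5500, 0.2000)
After 2 hours: (0.3075, 0.3700, 0.3225)
After 3 hours: (0.3169, 0.3631, 0.3200)
P(in Idle after 3 hours) = 0.3169

0.3169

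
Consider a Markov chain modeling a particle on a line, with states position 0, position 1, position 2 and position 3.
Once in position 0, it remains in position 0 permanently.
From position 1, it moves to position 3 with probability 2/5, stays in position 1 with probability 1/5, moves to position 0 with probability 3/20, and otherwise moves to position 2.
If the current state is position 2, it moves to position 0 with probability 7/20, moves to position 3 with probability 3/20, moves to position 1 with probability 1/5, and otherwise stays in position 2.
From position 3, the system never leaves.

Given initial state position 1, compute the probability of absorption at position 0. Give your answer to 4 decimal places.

0.3775

Let h(s) be the probability of absorption at position 0 starting from transient state s. Then h(position 0) = 1 and h(position 3) = 0. By first-step analysis:
h(position 1) = 0.15·1 + 0.2·h(position 1) + 0.25·h(position 2) + 0.4·0
h(position 2) = 0.35·1 + 0.2·h(position 1) + 0.3·h(position 2) + 0.15·0
Solving: h(position 1) = 0.3775, h(position 2) = 0.6078.
Starting from position 1, the probability is 0.3775.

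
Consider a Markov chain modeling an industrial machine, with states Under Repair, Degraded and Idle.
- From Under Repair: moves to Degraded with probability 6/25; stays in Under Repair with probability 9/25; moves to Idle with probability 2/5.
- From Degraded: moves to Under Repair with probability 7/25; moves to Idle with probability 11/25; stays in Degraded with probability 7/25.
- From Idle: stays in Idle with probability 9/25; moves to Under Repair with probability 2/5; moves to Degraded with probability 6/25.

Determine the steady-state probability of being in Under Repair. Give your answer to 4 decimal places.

0.3558

Let the stationary distribution be π with π = πP and π_1 + π_2 + π_3 = 1.
π_1 = 0.36·π_1 + 0.28·π_2 + 0.4·π_3
π_2 = 0.24·π_1 + 0.28·π_2 + 0.24·π_3
Solving with the normalization constraint gives π = (0.3558, 0.2500, 0.3942).
So the stationary probability of Under Repair is 0.3558.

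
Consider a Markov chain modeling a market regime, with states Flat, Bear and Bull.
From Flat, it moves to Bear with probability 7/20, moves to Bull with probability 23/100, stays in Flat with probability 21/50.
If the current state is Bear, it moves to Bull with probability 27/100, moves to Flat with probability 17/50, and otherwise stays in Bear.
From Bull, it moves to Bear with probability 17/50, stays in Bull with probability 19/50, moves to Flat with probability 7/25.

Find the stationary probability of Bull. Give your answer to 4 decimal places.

Let the stationary distribution be π with π = πP and π_1 + π_2 + π_3 = 1.
π_1 = 0.42·π_1 + 0.34·π_2 + 0.28·π_3
π_2 = 0.35·π_1 + 0.39·π_2 + 0.34·π_3
Solving with the normalization constraint gives π = (0.3508, 0.3616, 0.2876).
So the stationary probability of Bull is 0.2876.

0.2876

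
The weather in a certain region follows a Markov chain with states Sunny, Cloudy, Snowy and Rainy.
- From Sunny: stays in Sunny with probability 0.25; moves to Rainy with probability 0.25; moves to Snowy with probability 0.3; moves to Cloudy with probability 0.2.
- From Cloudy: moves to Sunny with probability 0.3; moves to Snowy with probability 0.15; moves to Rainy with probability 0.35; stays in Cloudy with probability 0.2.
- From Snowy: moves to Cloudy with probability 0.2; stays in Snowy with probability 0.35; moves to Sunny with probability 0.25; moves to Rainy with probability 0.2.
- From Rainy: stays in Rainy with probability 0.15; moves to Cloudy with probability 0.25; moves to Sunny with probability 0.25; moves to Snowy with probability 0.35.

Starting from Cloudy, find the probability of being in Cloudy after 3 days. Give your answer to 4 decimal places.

Propagate the distribution vector 3 days from Cloudy.
After 0 days: (0.0000, 1.0000, 0.0000, 0.0000)
After 1 day: (0.3000, 0.2000, 0.1500, 0.3500)
After 2 days: (0.2600, 0.2175, 0.2950, 0.2275)
After 3 days: (0.2609, 0.2114, 0.2935, 0.2343)
P(in Cloudy after 3 days) = 0.2114

0.2114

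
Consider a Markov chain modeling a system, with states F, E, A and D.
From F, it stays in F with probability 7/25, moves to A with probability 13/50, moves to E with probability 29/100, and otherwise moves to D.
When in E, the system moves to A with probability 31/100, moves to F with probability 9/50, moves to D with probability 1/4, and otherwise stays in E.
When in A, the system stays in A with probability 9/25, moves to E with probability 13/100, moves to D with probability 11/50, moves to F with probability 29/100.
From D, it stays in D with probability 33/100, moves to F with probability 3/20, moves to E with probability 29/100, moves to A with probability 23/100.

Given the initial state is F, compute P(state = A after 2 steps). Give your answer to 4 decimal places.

Propagate the distribution vector 2 steps from F.
After 0 steps: (1.0000, 0.0000, 0.0000, 0.0000)
After 1 step: (0.2800, 0.2900, 0.2600, 0.1700)
After 2 steps: (0.2315, 0.2397, 0.2954, 0.2334)
P(in A after 2 steps) = 0.2954

0.2954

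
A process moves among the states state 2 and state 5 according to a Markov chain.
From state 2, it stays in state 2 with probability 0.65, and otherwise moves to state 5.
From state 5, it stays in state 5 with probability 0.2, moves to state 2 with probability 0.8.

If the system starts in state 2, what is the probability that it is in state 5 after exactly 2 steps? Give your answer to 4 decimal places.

0.2975

Sum over the intermediate state after 1 step:
P = P(state 2→state 2)·P(state 2→state 5) + P(state 2→state 5)·P(state 5→state 5)
  = 0.65×0.35 + 0.35×0.2
  = 0.2275 + 0.0700 = 0.2975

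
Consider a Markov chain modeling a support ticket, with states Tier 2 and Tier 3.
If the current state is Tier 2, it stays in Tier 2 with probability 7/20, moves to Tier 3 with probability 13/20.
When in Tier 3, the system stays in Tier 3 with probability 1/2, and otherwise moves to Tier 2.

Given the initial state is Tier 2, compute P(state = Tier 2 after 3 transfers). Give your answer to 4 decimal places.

0.4329

Propagate the distribution vector 3 transfers from Tier 2.
After 0 transfers: (1.0000, 0.0000)
After 1 transfer: (0.3500, 0.6500)
After 2 transfers: (0.4475, 0.5525)
After 3 transfers: (0.4329, 0.5671)
P(in Tier 2 after 3 transfers) = 0.4329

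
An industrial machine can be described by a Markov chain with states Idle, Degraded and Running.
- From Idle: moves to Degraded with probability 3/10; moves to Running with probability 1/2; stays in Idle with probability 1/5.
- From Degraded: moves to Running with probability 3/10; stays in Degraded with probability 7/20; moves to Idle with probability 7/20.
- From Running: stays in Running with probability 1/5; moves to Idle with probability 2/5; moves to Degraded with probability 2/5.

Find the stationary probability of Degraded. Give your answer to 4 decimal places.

Let the stationary distribution be π with π = πP and π_1 + π_2 + π_3 = 1.
π_1 = 0.2·π_1 + 0.35·π_2 + 0.4·π_3
π_2 = 0.3·π_1 + 0.35·π_2 + 0.4·π_3
Solving with the normalization constraint gives π = (0.3187, 0.3506, 0.3307).
So the stationary probability of Degraded is 0.3506.

0.3506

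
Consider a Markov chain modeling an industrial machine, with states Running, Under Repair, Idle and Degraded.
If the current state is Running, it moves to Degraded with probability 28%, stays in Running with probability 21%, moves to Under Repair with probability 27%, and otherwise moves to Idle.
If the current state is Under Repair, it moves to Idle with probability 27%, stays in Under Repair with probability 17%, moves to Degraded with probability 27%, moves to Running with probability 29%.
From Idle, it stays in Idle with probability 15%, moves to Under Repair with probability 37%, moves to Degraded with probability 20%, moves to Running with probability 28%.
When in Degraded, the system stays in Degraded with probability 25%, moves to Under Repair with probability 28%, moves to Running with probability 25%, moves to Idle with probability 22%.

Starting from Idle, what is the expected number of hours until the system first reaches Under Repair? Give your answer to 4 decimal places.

3.0902

Let t(s) be the expected number of hours to first reach Under Repair from state s, with t(Under Repair) = 0. Conditioning on the first hour:
t(Running) = 1 + 0.21·t(Running) + 0.24·t(Idle) + 0.28·t(Degraded)
t(Idle) = 1 + 0.28·t(Running) + 0.15·t(Idle) + 0.2·t(Degraded)
t(Degraded) = 1 + 0.25·t(Running) + 0.22·t(Idle) + 0.25·t(Degraded)
Solving: t(Running) = 3.4002, t(Idle) = 3.0902, t(Degraded) = 3.3732.
Expected hours from Idle to Under Repair: 3.0902.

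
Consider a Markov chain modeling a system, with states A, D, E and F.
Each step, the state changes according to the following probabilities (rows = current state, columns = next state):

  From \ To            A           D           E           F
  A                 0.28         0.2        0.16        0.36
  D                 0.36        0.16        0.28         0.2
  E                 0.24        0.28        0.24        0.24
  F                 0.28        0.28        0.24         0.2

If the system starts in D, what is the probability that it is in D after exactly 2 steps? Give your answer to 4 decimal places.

Propagate the distribution vector 2 steps from D.
After 0 steps: (0.0000, 1.0000, 0.0000, 0.0000)
After 1 step: (0.3600, 0.1600, 0.2800, 0.2000)
After 2 steps: (0.2816, 0.2320, 0.2176, 0.2688)
P(in D after 2 steps) = 0.2320

0.2320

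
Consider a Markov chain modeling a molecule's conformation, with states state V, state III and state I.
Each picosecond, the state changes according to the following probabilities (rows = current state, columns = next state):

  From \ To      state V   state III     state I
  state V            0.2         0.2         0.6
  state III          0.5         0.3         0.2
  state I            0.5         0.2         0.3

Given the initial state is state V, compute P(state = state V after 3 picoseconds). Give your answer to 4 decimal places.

Propagate the distribution vector 3 picoseconds from state V.
After 0 picoseconds: (1.0000, 0.0000, 0.0000)
After 1 picosecond: (0.2000, 0.2000, 0.6000)
After 2 picoseconds: (0.4400, 0.2200, 0.3400)
After 3 picoseconds: (0.3680, 0.2220, 0.4100)
P(in state V after 3 picoseconds) = 0.3680

0.3680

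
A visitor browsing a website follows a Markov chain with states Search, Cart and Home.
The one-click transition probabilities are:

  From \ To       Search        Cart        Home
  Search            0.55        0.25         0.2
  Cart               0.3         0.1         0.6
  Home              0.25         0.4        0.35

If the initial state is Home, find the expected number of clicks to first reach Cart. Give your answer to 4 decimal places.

2.8866

Let t(s) be the expected number of clicks to first reach Cart from state s, with t(Cart) = 0. Conditioning on the first click:
t(Search) = 1 + 0.55·t(Search) + 0.2·t(Home)
t(Home) = 1 + 0.25·t(Search) + 0.35·t(Home)
Solving: t(Search) = 3.5052, t(Home) = 2.8866.
Expected clicks from Home to Cart: 2.8866.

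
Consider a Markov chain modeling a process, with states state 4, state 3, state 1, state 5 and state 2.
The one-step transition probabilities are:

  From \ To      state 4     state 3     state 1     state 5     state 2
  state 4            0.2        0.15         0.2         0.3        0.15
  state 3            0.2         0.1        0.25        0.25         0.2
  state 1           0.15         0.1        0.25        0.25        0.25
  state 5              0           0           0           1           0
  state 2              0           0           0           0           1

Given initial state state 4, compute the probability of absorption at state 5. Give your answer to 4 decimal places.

0.6130

Let h(s) be the probability of absorption at state 5 starting from transient state s. Then h(state 5) = 1 and h(state 2) = 0. By first-step analysis:
h(state 4) = 0.2·h(state 4) + 0.15·h(state 3) + 0.2·h(state 1) + 0.3·1 + 0.15·0
h(state 3) = 0.2·h(state 4) + 0.1·h(state 3) + 0.25·h(state 1) + 0.25·1 + 0.2·0
h(state 1) = 0.15·h(state 4) + 0.1·h(state 3) + 0.25·h(state 1) + 0.25·1 + 0.25·0
Solving: h(state 4) = 0.6130, h(state 3) = 0.5614, h(state 1) = 0.5308.
Starting from state 4, the probability is 0.6130.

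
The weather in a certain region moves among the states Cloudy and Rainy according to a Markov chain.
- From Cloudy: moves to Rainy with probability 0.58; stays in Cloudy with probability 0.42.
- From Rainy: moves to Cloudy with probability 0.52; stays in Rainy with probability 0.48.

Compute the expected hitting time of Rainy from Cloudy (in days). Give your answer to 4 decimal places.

1.7241

Let t(s) be the expected number of days to first reach Rainy from state s, with t(Rainy) = 0. Conditioning on the first day:
t(Cloudy) = 1 + 0.42·t(Cloudy)
Solving: t(Cloudy) = 1.7241.
Expected days from Cloudy to Rainy: 1.7241.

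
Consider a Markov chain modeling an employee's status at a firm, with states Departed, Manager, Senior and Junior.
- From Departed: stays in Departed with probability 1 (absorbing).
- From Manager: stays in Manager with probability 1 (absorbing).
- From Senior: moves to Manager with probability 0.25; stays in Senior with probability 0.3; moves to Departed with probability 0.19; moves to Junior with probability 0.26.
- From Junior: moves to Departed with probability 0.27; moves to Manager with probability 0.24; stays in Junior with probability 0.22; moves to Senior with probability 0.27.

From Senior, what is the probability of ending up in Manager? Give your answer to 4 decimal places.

0.5410

Let h(s) be the probability of absorption at Manager starting from transient state s. Then h(Manager) = 1 and h(Departed) = 0. By first-step analysis:
h(Senior) = 0.19·0 + 0.25·1 + 0.3·h(Senior) + 0.26·h(Junior)
h(Junior) = 0.27·0 + 0.24·1 + 0.27·h(Senior) + 0.22·h(Junior)
Solving: h(Senior) = 0.5410, h(Junior) = 0.4950.
Starting from Senior, the probability is 0.5410.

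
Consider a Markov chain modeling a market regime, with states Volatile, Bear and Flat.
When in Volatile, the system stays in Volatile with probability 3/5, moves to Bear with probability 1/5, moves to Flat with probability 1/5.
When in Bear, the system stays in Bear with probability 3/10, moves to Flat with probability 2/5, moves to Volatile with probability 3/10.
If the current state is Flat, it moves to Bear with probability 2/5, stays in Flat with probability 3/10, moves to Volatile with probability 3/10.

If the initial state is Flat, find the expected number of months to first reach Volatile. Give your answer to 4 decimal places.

Let t(s) be the expected number of months to first reach Volatile from state s, with t(Volatile) = 0. Conditioning on the first month:
t(Bear) = 1 + 0.3·t(Bear) + 0.4·t(Flat)
t(Flat) = 1 + 0.4·t(Bear) + 0.3·t(Flat)
Solving: t(Bear) = 3.3333, t(Flat) = 3.3333.
Expected months from Flat to Volatile: 3.3333.

3.3333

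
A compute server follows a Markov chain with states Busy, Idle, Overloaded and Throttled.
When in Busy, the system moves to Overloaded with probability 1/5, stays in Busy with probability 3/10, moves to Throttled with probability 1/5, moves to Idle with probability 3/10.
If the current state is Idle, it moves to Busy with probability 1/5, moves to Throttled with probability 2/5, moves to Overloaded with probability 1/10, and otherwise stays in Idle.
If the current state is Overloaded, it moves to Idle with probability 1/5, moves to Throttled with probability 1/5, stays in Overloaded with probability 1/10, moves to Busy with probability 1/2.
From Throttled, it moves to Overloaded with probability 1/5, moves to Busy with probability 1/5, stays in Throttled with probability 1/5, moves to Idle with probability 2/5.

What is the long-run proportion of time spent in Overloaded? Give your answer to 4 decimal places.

Let the stationary distribution be π with π = πP and π_1 + π_2 + π_3 + π_4 = 1.
π_1 = 0.3·π_1 + 0.2·π_2 + 0.5·π_3 + 0.2·π_4
π_2 = 0.3·π_1 + 0.3·π_2 + 0.2·π_3 + 0.4·π_4
π_3 = 0.2·π_1 + 0.1·π_2 + 0.1·π_3 + 0.2·π_4
Solving with the normalization constraint gives π = (0.2734, 0.3109, 0.1536, 0.2622).
So the stationary probability of Overloaded is 0.1536.

0.1536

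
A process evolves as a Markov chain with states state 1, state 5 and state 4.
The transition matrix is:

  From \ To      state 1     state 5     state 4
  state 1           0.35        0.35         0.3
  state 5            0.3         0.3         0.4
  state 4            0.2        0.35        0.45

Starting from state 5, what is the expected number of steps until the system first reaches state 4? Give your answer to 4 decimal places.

2.7143

Let t(s) be the expected number of steps to first reach state 4 from state s, with t(state 4) = 0. Conditioning on the first step:
t(state 1) = 1 + 0.35·t(state 1) + 0.35·t(state 5)
t(state 5) = 1 + 0.3·t(state 1) + 0.3·t(state 5)
Solving: t(state 1) = 3.0000, t(state 5) = 2.7143.
Expected steps from state 5 to state 4: 2.7143.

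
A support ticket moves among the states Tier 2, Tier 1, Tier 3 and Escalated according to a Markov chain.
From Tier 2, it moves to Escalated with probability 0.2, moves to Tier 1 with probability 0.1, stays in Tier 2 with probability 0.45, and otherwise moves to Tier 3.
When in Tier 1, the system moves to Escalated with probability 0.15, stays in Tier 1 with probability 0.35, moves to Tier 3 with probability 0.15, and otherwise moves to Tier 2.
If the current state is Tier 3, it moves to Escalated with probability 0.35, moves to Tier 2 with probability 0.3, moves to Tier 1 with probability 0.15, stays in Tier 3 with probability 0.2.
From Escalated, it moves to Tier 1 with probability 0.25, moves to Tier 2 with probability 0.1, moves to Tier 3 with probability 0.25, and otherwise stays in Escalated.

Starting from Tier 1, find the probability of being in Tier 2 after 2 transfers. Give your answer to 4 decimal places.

0.3400

Propagate the distribution vector 2 transfers from Tier 1.
After 0 transfers: (0.0000, 1.0000, 0.0000, 0.0000)
After 1 transfer: (0.3500, 0.3500, 0.1500, 0.1500)
After 2 transfers: (0.3400, 0.2175, 0.2075, 0.2350)
P(in Tier 2 after 2 transfers) = 0.3400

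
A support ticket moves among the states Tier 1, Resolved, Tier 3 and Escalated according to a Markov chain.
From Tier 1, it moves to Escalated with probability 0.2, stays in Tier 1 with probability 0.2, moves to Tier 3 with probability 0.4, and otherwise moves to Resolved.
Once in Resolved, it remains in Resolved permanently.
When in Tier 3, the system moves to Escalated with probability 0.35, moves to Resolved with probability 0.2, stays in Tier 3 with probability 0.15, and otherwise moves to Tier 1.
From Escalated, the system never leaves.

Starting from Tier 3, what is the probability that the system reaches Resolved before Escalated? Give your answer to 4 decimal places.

0.3929

Let h(s) be the probability of absorption at Resolved starting from transient state s. Then h(Resolved) = 1 and h(Escalated) = 0. By first-step analysis:
h(Tier 1) = 0.2·h(Tier 1) + 0.2·1 + 0.4·h(Tier 3) + 0.2·0
h(Tier 3) = 0.3·h(Tier 1) + 0.2·1 + 0.15·h(Tier 3) + 0.35·0
Solving: h(Tier 1) = 0.4464, h(Tier 3) = 0.3929.
Starting from Tier 3, the probability is 0.3929.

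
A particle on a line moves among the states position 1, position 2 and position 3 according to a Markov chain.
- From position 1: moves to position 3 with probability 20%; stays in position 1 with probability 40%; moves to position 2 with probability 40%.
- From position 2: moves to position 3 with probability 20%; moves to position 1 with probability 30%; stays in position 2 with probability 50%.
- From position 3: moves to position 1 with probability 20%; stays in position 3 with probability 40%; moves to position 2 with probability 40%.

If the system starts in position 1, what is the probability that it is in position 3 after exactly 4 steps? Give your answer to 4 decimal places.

0.2496

Propagate the distribution vector 4 steps from position 1.
After 0 steps: (1.0000, 0.0000, 0.0000)
After 1 step: (0.4000, 0.4000, 0.2000)
After 2 steps: (0.3200, 0.4400, 0.2400)
After 3 steps: (0.3080, 0.4440, 0.2480)
After 4 steps: (0.3060, 0.4444, 0.2496)
P(in position 3 after 4 steps) = 0.2496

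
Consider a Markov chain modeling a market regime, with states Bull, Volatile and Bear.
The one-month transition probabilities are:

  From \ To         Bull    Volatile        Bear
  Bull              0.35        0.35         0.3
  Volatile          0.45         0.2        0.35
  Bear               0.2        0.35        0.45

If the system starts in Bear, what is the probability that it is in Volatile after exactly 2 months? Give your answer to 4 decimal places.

0.2975

Sum over the intermediate state after 1 month:
P = P(Bear→Bull)·P(Bull→Volatile) + P(Bear→Volatile)·P(Volatile→Volatile) + P(Bear→Bear)·P(Bear→Volatile)
  = 0.2×0.35 + 0.35×0.2 + 0.45×0.35
  = 0.0700 + 0.0700 + 0.1575 = 0.2975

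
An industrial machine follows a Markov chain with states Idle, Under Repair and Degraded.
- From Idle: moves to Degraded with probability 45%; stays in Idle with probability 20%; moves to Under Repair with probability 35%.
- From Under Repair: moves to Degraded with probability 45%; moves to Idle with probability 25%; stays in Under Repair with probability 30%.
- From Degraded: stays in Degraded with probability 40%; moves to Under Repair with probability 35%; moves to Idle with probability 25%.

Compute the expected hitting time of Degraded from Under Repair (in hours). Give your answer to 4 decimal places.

2.2222

Let t(s) be the expected number of hours to first reach Degraded from state s, with t(Degraded) = 0. Conditioning on the first hour:
t(Idle) = 1 + 0.2·t(Idle) + 0.35·t(Under Repair)
t(Under Repair) = 1 + 0.25·t(Idle) + 0.3·t(Under Repair)
Solving: t(Idle) = 2.2222, t(Under Repair) = 2.2222.
Expected hours from Under Repair to Degraded: 2.2222.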